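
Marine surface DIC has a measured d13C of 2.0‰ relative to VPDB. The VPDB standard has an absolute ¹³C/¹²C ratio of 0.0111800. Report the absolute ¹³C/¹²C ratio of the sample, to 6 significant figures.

0.0112024

R_sample = R_standard × (d13C/1000 + 1)
R_sample = 0.0111800 × (2.0/1000 + 1) = 0.0111800 × 1.002000
R_sample = 0.0112024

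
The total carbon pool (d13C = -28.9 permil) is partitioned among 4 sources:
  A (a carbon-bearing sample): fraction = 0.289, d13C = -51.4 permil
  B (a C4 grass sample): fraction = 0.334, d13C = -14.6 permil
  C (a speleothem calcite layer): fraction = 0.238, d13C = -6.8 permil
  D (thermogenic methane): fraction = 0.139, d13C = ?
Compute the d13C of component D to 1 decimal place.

-54.3 permil

Isotope mass balance: δ_bulk = Σ fᵢ·δᵢ.
-28.9 = 0.289×(-51.4) + 0.334×(-14.6) + 0.238×(-6.8) + 0.139×δ_D
0.139·δ_D = -28.9 − (-21.349) = -7.551
δ_D = -7.551 / 0.139 = -54.32 permil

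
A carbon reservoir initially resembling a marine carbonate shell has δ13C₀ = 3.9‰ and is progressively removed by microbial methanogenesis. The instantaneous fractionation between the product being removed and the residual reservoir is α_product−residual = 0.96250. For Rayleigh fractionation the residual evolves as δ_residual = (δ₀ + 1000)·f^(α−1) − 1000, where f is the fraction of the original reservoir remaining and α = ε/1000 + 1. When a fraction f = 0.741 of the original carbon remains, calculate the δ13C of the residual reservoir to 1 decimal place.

Rayleigh residual: δ_res = (δ₀ + 1000)·f^(α−1) − 1000
α − 1 = -0.03750
f^(α−1) = 0.741^(-0.03750) = 1.011304
δ_res = (3.9 + 1000) × 1.011304 − 1000 = 1015.248 − 1000 = 15.25‰

15.2‰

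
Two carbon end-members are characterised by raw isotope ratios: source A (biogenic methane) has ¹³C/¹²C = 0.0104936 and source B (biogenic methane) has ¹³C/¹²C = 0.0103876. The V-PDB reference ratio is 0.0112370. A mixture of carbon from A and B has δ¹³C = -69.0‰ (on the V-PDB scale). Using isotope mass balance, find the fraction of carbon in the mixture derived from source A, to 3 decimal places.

0.699

δ_A = (0.0104936/0.0112370 − 1)×1000 = (0.933844 − 1)×1000 = -66.156‰
δ_B = (0.0103876/0.0112370 − 1)×1000 = (0.924410 − 1)×1000 = -75.590‰
f_A = (δ_mix − δ_B)/(δ_A − δ_B) = (-69.0 − (-75.590))/(-66.156 − (-75.590))
f_A = 6.590 / 9.433 = 0.6986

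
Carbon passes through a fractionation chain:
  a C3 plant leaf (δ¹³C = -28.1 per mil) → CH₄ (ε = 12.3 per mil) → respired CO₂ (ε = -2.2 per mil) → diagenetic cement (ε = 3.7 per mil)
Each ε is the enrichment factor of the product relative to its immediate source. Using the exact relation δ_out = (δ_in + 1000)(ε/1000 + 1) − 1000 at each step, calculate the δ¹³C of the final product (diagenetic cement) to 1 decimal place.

step 1: δ = (-28.10 + 1000)·(12.3/1000 + 1) − 1000 = -16.15 per mil
step 2: δ = (-16.15 + 1000)·(-2.2/1000 + 1) − 1000 = -18.31 per mil
step 3: δ = (-18.31 + 1000)·(3.7/1000 + 1) − 1000 = -14.68 per mil

-14.7 per mil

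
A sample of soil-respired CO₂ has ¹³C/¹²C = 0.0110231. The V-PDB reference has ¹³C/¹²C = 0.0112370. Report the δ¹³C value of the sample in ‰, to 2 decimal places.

-19.04‰

δ¹³C = (R_sample / R_standard − 1) × 1000
R_sample / R_standard = 0.0110231 / 0.0112370 = 0.980965
δ¹³C = (0.980965 − 1) × 1000 = -19.035‰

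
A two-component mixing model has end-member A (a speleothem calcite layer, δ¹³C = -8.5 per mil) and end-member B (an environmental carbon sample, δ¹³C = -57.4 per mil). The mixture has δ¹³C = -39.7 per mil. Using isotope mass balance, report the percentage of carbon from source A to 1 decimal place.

δ_mix = f_A·δ_A + (1 − f_A)·δ_B  ⇒  f_A = (δ_mix − δ_B)/(δ_A − δ_B)
f_A = (-39.7 − (-57.4)) / (-8.5 − (-57.4))
f_A = 17.7 / 48.9 = 0.3620

36.2%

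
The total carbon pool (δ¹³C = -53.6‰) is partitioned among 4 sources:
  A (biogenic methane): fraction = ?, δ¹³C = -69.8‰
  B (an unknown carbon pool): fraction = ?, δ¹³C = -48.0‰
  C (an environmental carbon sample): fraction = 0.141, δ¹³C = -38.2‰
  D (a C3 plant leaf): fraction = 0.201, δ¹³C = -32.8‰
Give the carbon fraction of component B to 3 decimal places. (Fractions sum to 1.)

Let f_B and f_A be the unknown fractions; fractions sum to 1 so f_B + f_A = 0.658.
Mass balance: Σ fᵢ·δᵢ = δ_bulk ⇒ f_B·(-48.0) + f_A·(-69.8) = -53.6 − (-11.979) = -41.621
Substitute f_A = 0.658 − f_B:
f_B·(-48.0 − -69.8) = -41.621 − 0.658×(-69.8) = 4.307
f_B = 4.307 / 21.8 = 0.1976

0.198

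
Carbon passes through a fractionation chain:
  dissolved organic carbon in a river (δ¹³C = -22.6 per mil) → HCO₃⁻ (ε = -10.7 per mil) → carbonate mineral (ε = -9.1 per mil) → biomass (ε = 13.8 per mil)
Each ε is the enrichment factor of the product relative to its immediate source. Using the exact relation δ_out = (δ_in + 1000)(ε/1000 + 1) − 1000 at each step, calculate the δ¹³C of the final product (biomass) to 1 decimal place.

step 1: δ = (-22.60 + 1000)·(-10.7/1000 + 1) − 1000 = -33.06 per mil
step 2: δ = (-33.06 + 1000)·(-9.1/1000 + 1) − 1000 = -41.86 per mil
step 3: δ = (-41.86 + 1000)·(13.8/1000 + 1) − 1000 = -28.63 per mil

-28.6 per mil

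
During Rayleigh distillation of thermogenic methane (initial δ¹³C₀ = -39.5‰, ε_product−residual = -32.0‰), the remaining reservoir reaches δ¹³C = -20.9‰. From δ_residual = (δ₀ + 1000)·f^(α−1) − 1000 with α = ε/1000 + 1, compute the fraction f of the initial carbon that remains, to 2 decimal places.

0.55

α − 1 = ε/1000 = -0.0320
(δ_res + 1000)/(δ₀ + 1000) = (-20.9 + 1000)/(-39.5 + 1000) = 979.1/960.5 = 1.019365
f = 1.019365^(1/-0.0320) = exp(ln(1.019365)/-0.0320) = exp(0.01918/-0.0320)
f = exp(-0.5994) = 0.5492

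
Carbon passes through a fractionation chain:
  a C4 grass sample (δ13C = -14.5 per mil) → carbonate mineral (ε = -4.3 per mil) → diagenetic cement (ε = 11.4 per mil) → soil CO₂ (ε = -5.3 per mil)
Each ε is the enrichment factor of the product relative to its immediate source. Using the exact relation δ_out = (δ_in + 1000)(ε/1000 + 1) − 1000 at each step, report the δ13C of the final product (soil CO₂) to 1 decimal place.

step 1: δ = (-14.50 + 1000)·(-4.3/1000 + 1) − 1000 = -18.74 per mil
step 2: δ = (-18.74 + 1000)·(11.4/1000 + 1) − 1000 = -7.55 per mil
step 3: δ = (-7.55 + 1000)·(-5.3/1000 + 1) − 1000 = -12.81 per mil

-12.8 per mil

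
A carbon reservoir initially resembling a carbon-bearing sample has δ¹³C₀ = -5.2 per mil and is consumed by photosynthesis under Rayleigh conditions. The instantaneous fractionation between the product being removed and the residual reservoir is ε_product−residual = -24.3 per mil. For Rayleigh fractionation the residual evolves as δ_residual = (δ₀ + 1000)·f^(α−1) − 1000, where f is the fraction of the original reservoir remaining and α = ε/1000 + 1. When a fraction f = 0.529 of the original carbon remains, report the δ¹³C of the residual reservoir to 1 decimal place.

Rayleigh residual: δ_res = (δ₀ + 1000)·f^(α−1) − 1000
α = ε/1000 + 1 = 0.97570, so α − 1 = -0.02430
f^(α−1) = 0.529^(-0.02430) = 1.015594
δ_res = (-5.2 + 1000) × 1.015594 − 1000 = 1010.313 − 1000 = 10.31 per mil

10.3 per mil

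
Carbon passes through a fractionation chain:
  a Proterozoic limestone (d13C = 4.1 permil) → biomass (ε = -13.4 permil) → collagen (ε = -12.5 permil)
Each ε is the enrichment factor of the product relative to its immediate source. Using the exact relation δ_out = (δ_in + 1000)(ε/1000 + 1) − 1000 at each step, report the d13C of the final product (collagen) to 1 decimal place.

-21.7 permil

step 1: δ = (4.10 + 1000)·(-13.4/1000 + 1) − 1000 = -9.35 permil
step 2: δ = (-9.35 + 1000)·(-12.5/1000 + 1) − 1000 = -21.74 permil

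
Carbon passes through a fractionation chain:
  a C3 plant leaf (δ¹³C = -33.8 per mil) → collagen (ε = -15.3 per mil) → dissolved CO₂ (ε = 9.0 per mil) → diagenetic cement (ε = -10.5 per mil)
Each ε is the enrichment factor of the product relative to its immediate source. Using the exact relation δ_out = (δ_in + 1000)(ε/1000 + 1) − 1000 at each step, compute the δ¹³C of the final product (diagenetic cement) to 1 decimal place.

-50.1 per mil

step 1: δ = (-33.80 + 1000)·(-15.3/1000 + 1) − 1000 = -48.58 per mil
step 2: δ = (-48.58 + 1000)·(9.0/1000 + 1) − 1000 = -40.02 per mil
step 3: δ = (-40.02 + 1000)·(-10.5/1000 + 1) − 1000 = -50.10 per mil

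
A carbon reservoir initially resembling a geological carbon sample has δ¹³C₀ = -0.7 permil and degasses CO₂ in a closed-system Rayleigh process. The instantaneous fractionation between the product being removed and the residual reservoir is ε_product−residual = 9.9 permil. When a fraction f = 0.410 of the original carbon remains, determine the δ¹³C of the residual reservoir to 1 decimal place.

-9.5 permil

Rayleigh residual: δ_res = (δ₀ + 1000)·f^(α−1) − 1000
α = ε/1000 + 1 = 1.00990, so α − 1 = 0.00990
f^(α−1) = 0.410^(0.00990) = 0.991212
δ_res = (-0.7 + 1000) × 0.991212 − 1000 = 990.518 − 1000 = -9.48 permil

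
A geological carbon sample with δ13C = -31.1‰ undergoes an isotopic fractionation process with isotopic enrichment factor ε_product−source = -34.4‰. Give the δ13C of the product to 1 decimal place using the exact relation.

-64.4‰

Exactly, δ_product = (δ_source + 1000)·(ε/1000 + 1) − 1000.
δ_product = (-31.1 + 1000) × (-34.4/1000 + 1) − 1000
δ_product = -64.43‰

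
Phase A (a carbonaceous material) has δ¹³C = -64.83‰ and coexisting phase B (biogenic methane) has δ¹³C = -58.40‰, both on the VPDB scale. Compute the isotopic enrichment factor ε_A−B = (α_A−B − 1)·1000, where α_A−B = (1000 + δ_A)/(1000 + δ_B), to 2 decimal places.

-6.83‰

α_A−B = (1000 + -64.83) / (1000 + -58.40) = 935.17 / 941.60 = 0.993171
ε_A−B = (0.993171 − 1) × 1000 = -6.829‰
(The approximation ε ≈ δ_A − δ_B would give -6.43‰.)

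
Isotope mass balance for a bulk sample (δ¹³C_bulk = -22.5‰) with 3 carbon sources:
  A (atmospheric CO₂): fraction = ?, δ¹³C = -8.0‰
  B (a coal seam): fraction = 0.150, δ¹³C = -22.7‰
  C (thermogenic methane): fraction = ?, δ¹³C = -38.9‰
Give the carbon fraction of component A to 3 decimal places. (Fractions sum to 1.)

0.452

Let f_A and f_C be the unknown fractions; fractions sum to 1 so f_A + f_C = 0.850.
Mass balance: Σ fᵢ·δᵢ = δ_bulk ⇒ f_A·(-8.0) + f_C·(-38.9) = -22.5 − (-3.405) = -19.095
Substitute f_C = 0.850 − f_A:
f_A·(-8.0 − -38.9) = -19.095 − 0.850×(-38.9) = 13.970
f_A = 13.970 / 30.9 = 0.4521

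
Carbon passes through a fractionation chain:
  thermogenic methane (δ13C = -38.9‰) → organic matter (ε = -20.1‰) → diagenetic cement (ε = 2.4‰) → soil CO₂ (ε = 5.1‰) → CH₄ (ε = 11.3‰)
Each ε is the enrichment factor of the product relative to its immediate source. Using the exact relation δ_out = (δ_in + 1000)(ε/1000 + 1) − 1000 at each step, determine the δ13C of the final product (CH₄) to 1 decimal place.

step 1: δ = (-38.90 + 1000)·(-20.1/1000 + 1) − 1000 = -58.22‰
step 2: δ = (-58.22 + 1000)·(2.4/1000 + 1) − 1000 = -55.96‰
step 3: δ = (-55.96 + 1000)·(5.1/1000 + 1) − 1000 = -51.14‰
step 4: δ = (-51.14 + 1000)·(11.3/1000 + 1) − 1000 = -40.42‰

-40.4‰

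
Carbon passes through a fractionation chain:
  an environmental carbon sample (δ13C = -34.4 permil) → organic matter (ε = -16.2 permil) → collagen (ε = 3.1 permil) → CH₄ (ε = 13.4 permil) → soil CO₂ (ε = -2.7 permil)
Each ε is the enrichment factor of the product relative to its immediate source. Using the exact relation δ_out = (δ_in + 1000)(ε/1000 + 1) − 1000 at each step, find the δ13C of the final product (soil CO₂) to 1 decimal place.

-36.9 permil

step 1: δ = (-34.40 + 1000)·(-16.2/1000 + 1) − 1000 = -50.04 permil
step 2: δ = (-50.04 + 1000)·(3.1/1000 + 1) − 1000 = -47.10 permil
step 3: δ = (-47.10 + 1000)·(13.4/1000 + 1) − 1000 = -34.33 permil
step 4: δ = (-34.33 + 1000)·(-2.7/1000 + 1) − 1000 = -36.94 permil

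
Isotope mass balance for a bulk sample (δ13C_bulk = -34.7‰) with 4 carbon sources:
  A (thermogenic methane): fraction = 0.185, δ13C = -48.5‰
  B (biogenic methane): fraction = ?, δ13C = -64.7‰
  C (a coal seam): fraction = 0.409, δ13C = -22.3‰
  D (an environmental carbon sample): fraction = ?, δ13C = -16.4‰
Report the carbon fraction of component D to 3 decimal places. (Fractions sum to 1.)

0.200

Let f_D and f_B be the unknown fractions; fractions sum to 1 so f_D + f_B = 0.406.
Mass balance: Σ fᵢ·δᵢ = δ_bulk ⇒ f_D·(-16.4) + f_B·(-64.7) = -34.7 − (-18.093) = -16.607
Substitute f_B = 0.406 − f_D:
f_D·(-16.4 − -64.7) = -16.607 − 0.406×(-64.7) = 9.661
f_D = 9.661 / 48.3 = 0.2000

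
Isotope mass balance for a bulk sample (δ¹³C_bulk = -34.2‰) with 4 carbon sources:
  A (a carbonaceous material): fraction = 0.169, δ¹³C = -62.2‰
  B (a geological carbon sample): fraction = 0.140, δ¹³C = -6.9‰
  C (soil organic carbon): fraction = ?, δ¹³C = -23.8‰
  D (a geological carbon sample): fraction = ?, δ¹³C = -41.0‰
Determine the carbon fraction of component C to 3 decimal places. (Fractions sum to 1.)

Let f_C and f_D be the unknown fractions; fractions sum to 1 so f_C + f_D = 0.691.
Mass balance: Σ fᵢ·δᵢ = δ_bulk ⇒ f_C·(-23.8) + f_D·(-41.0) = -34.2 − (-11.478) = -22.722
Substitute f_D = 0.691 − f_C:
f_C·(-23.8 − -41.0) = -22.722 − 0.691×(-41.0) = 5.609
f_C = 5.609 / 17.2 = 0.3261

0.326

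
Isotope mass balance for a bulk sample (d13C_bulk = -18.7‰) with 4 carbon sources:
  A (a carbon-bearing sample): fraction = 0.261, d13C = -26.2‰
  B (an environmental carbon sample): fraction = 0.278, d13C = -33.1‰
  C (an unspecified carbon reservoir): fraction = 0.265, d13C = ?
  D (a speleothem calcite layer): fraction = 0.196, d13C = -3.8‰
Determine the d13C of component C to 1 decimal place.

Isotope mass balance: δ_bulk = Σ fᵢ·δᵢ.
-18.7 = 0.261×(-26.2) + 0.278×(-33.1) + 0.265×δ_C + 0.196×(-3.8)
0.265·δ_C = -18.7 − (-16.785) = -1.915
δ_C = -1.915 / 0.265 = -7.23‰

-7.2‰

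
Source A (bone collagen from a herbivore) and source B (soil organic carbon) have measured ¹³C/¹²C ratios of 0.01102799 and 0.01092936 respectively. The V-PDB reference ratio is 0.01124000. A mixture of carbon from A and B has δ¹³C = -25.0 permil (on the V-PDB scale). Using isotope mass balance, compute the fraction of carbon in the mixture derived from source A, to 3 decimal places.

δ_A = (0.01102799/0.01124000 − 1)×1000 = (0.981138 − 1)×1000 = -18.862 permil
δ_B = (0.01092936/0.01124000 − 1)×1000 = (0.972363 − 1)×1000 = -27.637 permil
f_A = (δ_mix − δ_B)/(δ_A − δ_B) = (-25.0 − (-27.637))/(-18.862 − (-27.637))
f_A = 2.637 / 8.775 = 0.3005

0.301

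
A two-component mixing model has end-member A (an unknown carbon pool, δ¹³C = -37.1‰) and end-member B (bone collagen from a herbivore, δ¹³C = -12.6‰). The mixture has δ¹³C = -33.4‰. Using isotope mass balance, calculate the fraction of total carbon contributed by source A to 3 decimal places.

δ_mix = f_A·δ_A + (1 − f_A)·δ_B  ⇒  f_A = (δ_mix − δ_B)/(δ_A − δ_B)
f_A = (-33.4 − (-12.6)) / (-37.1 − (-12.6))
f_A = -20.8 / -24.5 = 0.8490

0.849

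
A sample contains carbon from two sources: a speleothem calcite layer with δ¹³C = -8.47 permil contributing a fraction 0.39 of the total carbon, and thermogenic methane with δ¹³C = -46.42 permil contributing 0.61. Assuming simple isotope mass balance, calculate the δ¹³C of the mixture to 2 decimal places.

-31.62 permil

δ_mix = f_A·δ_A + f_B·δ_B
δ_mix = 0.39 × (-8.47) + 0.61 × (-46.42)
δ_mix = -3.303 + -28.316 = -31.620 permil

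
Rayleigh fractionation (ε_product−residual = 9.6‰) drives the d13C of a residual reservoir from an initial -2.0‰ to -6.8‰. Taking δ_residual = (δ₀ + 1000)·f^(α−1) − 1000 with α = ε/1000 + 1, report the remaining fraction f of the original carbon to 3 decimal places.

0.605

α − 1 = ε/1000 = 0.0096
(δ_res + 1000)/(δ₀ + 1000) = (-6.8 + 1000)/(-2.0 + 1000) = 993.2/998.0 = 0.995190
f = 0.995190^(1/0.0096) = exp(ln(0.995190)/0.0096) = exp(-0.00482/0.0096)
f = exp(-0.5022) = 0.6052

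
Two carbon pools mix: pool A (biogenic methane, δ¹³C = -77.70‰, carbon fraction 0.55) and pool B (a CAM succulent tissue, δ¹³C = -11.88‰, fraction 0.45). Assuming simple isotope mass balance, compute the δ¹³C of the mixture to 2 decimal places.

-48.08‰

δ_mix = f_A·δ_A + f_B·δ_B
δ_mix = 0.55 × (-77.70) + 0.45 × (-11.88)
δ_mix = -42.735 + -5.346 = -48.081‰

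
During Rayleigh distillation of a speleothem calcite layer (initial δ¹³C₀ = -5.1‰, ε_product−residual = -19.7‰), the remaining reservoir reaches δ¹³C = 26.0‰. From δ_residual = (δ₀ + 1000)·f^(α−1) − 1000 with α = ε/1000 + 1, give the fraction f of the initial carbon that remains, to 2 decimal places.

α − 1 = ε/1000 = -0.0197
(δ_res + 1000)/(δ₀ + 1000) = (26.0 + 1000)/(-5.1 + 1000) = 1026.0/994.9 = 1.031259
f = 1.031259^(1/-0.0197) = exp(ln(1.031259)/-0.0197) = exp(0.03078/-0.0197)
f = exp(-1.5625) = 0.2096

0.21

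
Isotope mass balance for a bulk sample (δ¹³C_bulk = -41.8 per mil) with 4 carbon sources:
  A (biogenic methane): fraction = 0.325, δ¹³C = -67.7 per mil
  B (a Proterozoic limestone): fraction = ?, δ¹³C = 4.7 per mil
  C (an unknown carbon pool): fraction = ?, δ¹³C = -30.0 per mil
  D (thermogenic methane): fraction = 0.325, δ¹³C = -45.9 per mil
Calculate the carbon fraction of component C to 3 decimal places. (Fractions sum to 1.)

Let f_C and f_B be the unknown fractions; fractions sum to 1 so f_C + f_B = 0.350.
Mass balance: Σ fᵢ·δᵢ = δ_bulk ⇒ f_C·(-30.0) + f_B·(4.7) = -41.8 − (-36.920) = -4.880
Substitute f_B = 0.350 − f_C:
f_C·(-30.0 − 4.7) = -4.880 − 0.350×(4.7) = -6.525
f_C = -6.525 / -34.7 = 0.1880

0.188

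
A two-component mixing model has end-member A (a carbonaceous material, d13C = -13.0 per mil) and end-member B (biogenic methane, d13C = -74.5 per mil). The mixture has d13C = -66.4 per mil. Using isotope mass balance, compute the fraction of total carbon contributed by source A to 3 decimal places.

δ_mix = f_A·δ_A + (1 − f_A)·δ_B  ⇒  f_A = (δ_mix − δ_B)/(δ_A − δ_B)
f_A = (-66.4 − (-74.5)) / (-13.0 − (-74.5))
f_A = 8.1 / 61.5 = 0.1317

0.132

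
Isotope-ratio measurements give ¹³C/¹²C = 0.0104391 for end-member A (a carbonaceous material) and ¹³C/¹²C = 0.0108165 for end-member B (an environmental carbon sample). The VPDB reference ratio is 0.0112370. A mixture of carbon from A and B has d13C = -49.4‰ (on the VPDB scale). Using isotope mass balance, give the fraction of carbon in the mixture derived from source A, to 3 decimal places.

0.357

δ_A = (0.0104391/0.0112370 − 1)×1000 = (0.928994 − 1)×1000 = -71.006‰
δ_B = (0.0108165/0.0112370 − 1)×1000 = (0.962579 − 1)×1000 = -37.421‰
f_A = (δ_mix − δ_B)/(δ_A − δ_B) = (-49.4 − (-37.421))/(-71.006 − (-37.421))
f_A = -11.979 / -33.585 = 0.3567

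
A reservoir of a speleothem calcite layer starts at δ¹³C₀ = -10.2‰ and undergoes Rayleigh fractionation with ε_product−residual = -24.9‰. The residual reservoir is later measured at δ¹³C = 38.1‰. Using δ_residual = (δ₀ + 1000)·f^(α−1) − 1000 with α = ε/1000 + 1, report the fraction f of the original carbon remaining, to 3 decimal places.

0.148

α − 1 = ε/1000 = -0.0249
(δ_res + 1000)/(δ₀ + 1000) = (38.1 + 1000)/(-10.2 + 1000) = 1038.1/989.8 = 1.048798
f = 1.048798^(1/-0.0249) = exp(ln(1.048798)/-0.0249) = exp(0.04764/-0.0249)
f = exp(-1.9134) = 0.1476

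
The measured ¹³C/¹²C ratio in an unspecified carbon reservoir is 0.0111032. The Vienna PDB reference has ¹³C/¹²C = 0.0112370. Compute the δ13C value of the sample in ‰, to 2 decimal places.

-11.91‰

δ13C = (R_sample / R_standard − 1) × 1000
R_sample / R_standard = 0.0111032 / 0.0112370 = 0.988093
δ13C = (0.988093 − 1) × 1000 = -11.907‰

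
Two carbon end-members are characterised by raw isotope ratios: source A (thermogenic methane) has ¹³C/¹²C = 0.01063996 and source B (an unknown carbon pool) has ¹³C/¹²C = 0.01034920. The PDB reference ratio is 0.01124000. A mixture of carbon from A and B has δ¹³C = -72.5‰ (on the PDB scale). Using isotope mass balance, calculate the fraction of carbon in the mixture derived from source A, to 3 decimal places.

0.261

δ_A = (0.01063996/0.01124000 − 1)×1000 = (0.946616 − 1)×1000 = -53.384‰
δ_B = (0.01034920/0.01124000 − 1)×1000 = (0.920747 − 1)×1000 = -79.253‰
f_A = (δ_mix − δ_B)/(δ_A − δ_B) = (-72.5 − (-79.253))/(-53.384 − (-79.253))
f_A = 6.753 / 25.868 = 0.2610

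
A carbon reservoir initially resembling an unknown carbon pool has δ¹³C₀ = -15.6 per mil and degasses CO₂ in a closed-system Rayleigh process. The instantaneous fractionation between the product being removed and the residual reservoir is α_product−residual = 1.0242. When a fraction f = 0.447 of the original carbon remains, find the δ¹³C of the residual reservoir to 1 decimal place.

-34.6 per mil

Rayleigh residual: δ_res = (δ₀ + 1000)·f^(α−1) − 1000
α − 1 = 0.02420
f^(α−1) = 0.447^(0.02420) = 0.980703
δ_res = (-15.6 + 1000) × 0.980703 − 1000 = 965.404 − 1000 = -34.60 per mil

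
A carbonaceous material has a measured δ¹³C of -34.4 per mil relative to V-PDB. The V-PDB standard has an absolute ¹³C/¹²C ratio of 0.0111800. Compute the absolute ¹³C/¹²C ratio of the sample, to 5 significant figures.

R_sample = R_standard × (δ¹³C/1000 + 1)
R_sample = 0.0111800 × (-34.4/1000 + 1) = 0.0111800 × 0.965600
R_sample = 0.0107954

0.010795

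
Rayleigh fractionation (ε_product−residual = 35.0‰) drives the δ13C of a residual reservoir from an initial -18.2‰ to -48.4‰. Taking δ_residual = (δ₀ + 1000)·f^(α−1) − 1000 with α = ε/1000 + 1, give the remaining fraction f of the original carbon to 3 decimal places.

0.410

α − 1 = ε/1000 = 0.0350
(δ_res + 1000)/(δ₀ + 1000) = (-48.4 + 1000)/(-18.2 + 1000) = 951.6/981.8 = 0.969240
f = 0.969240^(1/0.0350) = exp(ln(0.969240)/0.0350) = exp(-0.03124/0.0350)
f = exp(-0.8927) = 0.4096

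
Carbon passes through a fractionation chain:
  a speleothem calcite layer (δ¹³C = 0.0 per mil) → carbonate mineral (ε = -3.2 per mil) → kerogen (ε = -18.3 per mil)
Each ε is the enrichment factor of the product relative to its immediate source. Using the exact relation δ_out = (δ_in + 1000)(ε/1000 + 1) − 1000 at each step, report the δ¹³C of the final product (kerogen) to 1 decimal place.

-21.4 per mil

step 1: δ = (-0.00 + 1000)·(-3.2/1000 + 1) − 1000 = -3.20 per mil
step 2: δ = (-3.20 + 1000)·(-18.3/1000 + 1) − 1000 = -21.44 per mil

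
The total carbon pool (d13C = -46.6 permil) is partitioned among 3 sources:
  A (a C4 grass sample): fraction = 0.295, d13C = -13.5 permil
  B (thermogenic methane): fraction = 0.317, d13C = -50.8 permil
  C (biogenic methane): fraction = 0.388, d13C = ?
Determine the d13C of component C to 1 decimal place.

-68.3 permil

Isotope mass balance: δ_bulk = Σ fᵢ·δᵢ.
-46.6 = 0.295×(-13.5) + 0.317×(-50.8) + 0.388×δ_C
0.388·δ_C = -46.6 − (-20.086) = -26.514
δ_C = -26.514 / 0.388 = -68.33 permil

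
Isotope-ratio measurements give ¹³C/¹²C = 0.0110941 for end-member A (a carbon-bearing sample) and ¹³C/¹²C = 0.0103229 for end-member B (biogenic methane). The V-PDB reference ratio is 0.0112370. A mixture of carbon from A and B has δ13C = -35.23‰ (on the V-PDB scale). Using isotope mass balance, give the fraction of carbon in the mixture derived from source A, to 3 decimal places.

δ_A = (0.0110941/0.0112370 − 1)×1000 = (0.987283 − 1)×1000 = -12.717‰
δ_B = (0.0103229/0.0112370 − 1)×1000 = (0.918653 − 1)×1000 = -81.347‰
f_A = (δ_mix − δ_B)/(δ_A − δ_B) = (-35.23 − (-81.347))/(-12.717 − (-81.347))
f_A = 46.117 / 68.630 = 0.6720

0.672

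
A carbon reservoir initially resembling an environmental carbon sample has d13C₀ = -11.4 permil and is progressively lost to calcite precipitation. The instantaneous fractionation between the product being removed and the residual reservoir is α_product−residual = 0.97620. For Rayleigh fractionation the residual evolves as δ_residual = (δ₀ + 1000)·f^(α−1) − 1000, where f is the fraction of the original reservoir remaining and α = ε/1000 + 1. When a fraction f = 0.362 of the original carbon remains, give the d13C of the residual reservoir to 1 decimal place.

Rayleigh residual: δ_res = (δ₀ + 1000)·f^(α−1) − 1000
α − 1 = -0.02380
f^(α−1) = 0.362^(-0.02380) = 1.024478
δ_res = (-11.4 + 1000) × 1.024478 − 1000 = 1012.799 − 1000 = 12.80 permil

12.8 permil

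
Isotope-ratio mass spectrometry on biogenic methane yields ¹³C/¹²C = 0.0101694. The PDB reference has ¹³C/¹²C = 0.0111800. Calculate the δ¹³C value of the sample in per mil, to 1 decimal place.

-90.4 per mil

δ¹³C = (R_sample / R_standard − 1) × 1000
R_sample / R_standard = 0.0101694 / 0.0111800 = 0.909606
δ¹³C = (0.909606 − 1) × 1000 = -90.39 per mil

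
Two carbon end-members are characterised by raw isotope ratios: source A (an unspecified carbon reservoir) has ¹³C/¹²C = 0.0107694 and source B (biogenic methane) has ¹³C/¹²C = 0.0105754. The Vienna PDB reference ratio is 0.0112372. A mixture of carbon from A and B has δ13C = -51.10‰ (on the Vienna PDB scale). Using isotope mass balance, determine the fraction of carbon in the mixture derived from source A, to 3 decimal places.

0.451

δ_A = (0.0107694/0.0112372 − 1)×1000 = (0.958370 − 1)×1000 = -41.630‰
δ_B = (0.0105754/0.0112372 − 1)×1000 = (0.941106 − 1)×1000 = -58.894‰
f_A = (δ_mix − δ_B)/(δ_A − δ_B) = (-51.10 − (-58.894))/(-41.630 − (-58.894))
f_A = 7.794 / 17.264 = 0.4514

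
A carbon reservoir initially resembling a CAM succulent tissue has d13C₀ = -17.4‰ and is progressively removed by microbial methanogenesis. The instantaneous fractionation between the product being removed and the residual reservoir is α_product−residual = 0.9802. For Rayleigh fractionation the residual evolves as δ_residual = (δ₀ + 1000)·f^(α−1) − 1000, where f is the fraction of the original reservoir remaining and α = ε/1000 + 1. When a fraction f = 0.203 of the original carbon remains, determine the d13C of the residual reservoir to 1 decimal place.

14.1‰

Rayleigh residual: δ_res = (δ₀ + 1000)·f^(α−1) − 1000
α − 1 = -0.01980
f^(α−1) = 0.203^(-0.01980) = 1.032076
δ_res = (-17.4 + 1000) × 1.032076 − 1000 = 1014.118 − 1000 = 14.12‰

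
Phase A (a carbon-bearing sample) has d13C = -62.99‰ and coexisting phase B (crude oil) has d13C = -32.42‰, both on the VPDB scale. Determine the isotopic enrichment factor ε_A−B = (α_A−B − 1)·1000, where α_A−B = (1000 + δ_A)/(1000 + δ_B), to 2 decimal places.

-31.59‰

α_A−B = (1000 + -62.99) / (1000 + -32.42) = 937.01 / 967.58 = 0.968406
ε_A−B = (0.968406 − 1) × 1000 = -31.594‰
(The approximation ε ≈ δ_A − δ_B would give -30.57‰.)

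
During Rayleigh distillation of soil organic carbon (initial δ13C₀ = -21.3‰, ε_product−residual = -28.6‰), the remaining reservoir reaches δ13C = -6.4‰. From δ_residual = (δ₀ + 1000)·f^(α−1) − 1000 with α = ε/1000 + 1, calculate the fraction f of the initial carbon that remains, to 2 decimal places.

α − 1 = ε/1000 = -0.0286
(δ_res + 1000)/(δ₀ + 1000) = (-6.4 + 1000)/(-21.3 + 1000) = 993.6/978.7 = 1.015224
f = 1.015224^(1/-0.0286) = exp(ln(1.015224)/-0.0286) = exp(0.01511/-0.0286)
f = exp(-0.5283) = 0.5896

0.59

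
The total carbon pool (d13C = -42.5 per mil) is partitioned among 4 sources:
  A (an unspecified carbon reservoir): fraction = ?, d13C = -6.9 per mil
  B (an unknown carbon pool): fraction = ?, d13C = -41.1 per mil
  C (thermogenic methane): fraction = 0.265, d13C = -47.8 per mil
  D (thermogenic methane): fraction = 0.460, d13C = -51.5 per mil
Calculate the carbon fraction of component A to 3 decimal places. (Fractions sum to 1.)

0.151

Let f_A and f_B be the unknown fractions; fractions sum to 1 so f_A + f_B = 0.275.
Mass balance: Σ fᵢ·δᵢ = δ_bulk ⇒ f_A·(-6.9) + f_B·(-41.1) = -42.5 − (-36.357) = -6.143
Substitute f_B = 0.275 − f_A:
f_A·(-6.9 − -41.1) = -6.143 − 0.275×(-41.1) = 5.160
f_A = 5.160 / 34.2 = 0.1509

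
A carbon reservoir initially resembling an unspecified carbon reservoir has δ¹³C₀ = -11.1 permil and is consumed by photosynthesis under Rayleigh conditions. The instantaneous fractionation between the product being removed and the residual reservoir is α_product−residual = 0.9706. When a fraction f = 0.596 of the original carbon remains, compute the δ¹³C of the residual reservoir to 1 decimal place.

Rayleigh residual: δ_res = (δ₀ + 1000)·f^(α−1) − 1000
α − 1 = -0.02940
f^(α−1) = 0.596^(-0.02940) = 1.015331
δ_res = (-11.1 + 1000) × 1.015331 − 1000 = 1004.061 − 1000 = 4.06 permil

4.1 permil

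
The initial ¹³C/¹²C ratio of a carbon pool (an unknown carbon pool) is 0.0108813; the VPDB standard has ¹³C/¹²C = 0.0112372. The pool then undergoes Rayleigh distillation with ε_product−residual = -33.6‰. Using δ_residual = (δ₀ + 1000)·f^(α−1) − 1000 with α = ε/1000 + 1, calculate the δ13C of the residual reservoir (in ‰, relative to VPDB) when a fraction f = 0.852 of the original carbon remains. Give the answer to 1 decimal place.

-26.4‰

δ₀ = (0.0108813/0.0112372 − 1)×1000 = (0.968328 − 1)×1000 = -31.672‰
α − 1 = ε/1000 = -0.0336
f^(α−1) = 0.852^(-0.0336) = 1.005396
δ_res = (-31.672 + 1000) × 1.005396 − 1000 = 973.554 − 1000 = -26.45‰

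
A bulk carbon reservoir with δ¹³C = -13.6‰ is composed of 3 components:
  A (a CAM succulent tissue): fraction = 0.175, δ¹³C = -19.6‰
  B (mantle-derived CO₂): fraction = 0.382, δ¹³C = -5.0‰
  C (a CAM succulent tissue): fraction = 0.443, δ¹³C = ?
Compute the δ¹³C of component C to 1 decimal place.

-18.6‰

Isotope mass balance: δ_bulk = Σ fᵢ·δᵢ.
-13.6 = 0.175×(-19.6) + 0.382×(-5.0) + 0.443×δ_C
0.443·δ_C = -13.6 − (-5.340) = -8.260
δ_C = -8.260 / 0.443 = -18.65‰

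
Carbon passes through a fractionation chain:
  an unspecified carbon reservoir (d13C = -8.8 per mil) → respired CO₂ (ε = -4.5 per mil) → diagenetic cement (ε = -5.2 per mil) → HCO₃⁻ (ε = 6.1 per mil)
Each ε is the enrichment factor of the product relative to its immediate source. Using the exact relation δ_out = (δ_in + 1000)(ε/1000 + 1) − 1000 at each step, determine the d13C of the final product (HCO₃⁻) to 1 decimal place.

step 1: δ = (-8.80 + 1000)·(-4.5/1000 + 1) − 1000 = -13.26 per mil
step 2: δ = (-13.26 + 1000)·(-5.2/1000 + 1) − 1000 = -18.39 per mil
step 3: δ = (-18.39 + 1000)·(6.1/1000 + 1) − 1000 = -12.40 per mil

-12.4 per mil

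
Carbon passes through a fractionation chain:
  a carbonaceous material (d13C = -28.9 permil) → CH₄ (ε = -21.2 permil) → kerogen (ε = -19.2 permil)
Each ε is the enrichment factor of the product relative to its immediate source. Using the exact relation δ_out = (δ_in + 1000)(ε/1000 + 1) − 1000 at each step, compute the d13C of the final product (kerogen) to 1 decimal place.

step 1: δ = (-28.90 + 1000)·(-21.2/1000 + 1) − 1000 = -49.49 permil
step 2: δ = (-49.49 + 1000)·(-19.2/1000 + 1) − 1000 = -67.74 permil

-67.7 permil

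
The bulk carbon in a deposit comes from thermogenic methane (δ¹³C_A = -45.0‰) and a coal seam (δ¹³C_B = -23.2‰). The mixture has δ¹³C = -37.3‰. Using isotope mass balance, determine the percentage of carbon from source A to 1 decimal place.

64.7%

δ_mix = f_A·δ_A + (1 − f_A)·δ_B  ⇒  f_A = (δ_mix − δ_B)/(δ_A − δ_B)
f_A = (-37.3 − (-23.2)) / (-45.0 − (-23.2))
f_A = -14.1 / -21.8 = 0.6468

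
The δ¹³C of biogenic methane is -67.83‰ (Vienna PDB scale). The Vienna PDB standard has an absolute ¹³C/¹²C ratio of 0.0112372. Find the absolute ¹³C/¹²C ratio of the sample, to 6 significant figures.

0.0104750

R_sample = R_standard × (δ¹³C/1000 + 1)
R_sample = 0.0112372 × (-67.83/1000 + 1) = 0.0112372 × 0.932170
R_sample = 0.0104750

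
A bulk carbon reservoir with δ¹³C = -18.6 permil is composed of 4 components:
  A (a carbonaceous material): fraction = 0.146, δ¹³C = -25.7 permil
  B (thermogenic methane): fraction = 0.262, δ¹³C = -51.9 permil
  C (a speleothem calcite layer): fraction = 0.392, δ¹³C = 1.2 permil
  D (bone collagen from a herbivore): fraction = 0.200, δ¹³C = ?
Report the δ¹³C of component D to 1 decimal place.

Isotope mass balance: δ_bulk = Σ fᵢ·δᵢ.
-18.6 = 0.146×(-25.7) + 0.262×(-51.9) + 0.392×(1.2) + 0.200×δ_D
0.200·δ_D = -18.6 − (-16.880) = -1.720
δ_D = -1.720 / 0.200 = -8.60 permil

-8.6 permil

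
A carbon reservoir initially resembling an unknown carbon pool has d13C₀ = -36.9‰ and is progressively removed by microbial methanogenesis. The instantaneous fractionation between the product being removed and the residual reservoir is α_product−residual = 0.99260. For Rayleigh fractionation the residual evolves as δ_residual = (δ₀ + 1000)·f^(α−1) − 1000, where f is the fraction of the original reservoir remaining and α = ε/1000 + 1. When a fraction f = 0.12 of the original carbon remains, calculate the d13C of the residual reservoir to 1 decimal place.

Rayleigh residual: δ_res = (δ₀ + 1000)·f^(α−1) − 1000
α − 1 = -0.00740
f^(α−1) = 0.12^(-0.00740) = 1.015814
δ_res = (-36.9 + 1000) × 1.015814 − 1000 = 978.330 − 1000 = -21.67‰

-21.7‰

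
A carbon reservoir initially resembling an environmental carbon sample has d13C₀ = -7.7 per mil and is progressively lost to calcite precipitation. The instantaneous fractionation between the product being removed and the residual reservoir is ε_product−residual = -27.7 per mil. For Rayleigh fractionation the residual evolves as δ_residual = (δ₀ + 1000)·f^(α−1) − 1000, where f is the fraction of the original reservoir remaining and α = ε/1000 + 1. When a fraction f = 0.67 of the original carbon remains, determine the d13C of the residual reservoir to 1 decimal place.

3.4 per mil

Rayleigh residual: δ_res = (δ₀ + 1000)·f^(α−1) − 1000
α = ε/1000 + 1 = 0.97230, so α − 1 = -0.02770
f^(α−1) = 0.67^(-0.02770) = 1.011155
δ_res = (-7.7 + 1000) × 1.011155 − 1000 = 1003.369 − 1000 = 3.37 per mil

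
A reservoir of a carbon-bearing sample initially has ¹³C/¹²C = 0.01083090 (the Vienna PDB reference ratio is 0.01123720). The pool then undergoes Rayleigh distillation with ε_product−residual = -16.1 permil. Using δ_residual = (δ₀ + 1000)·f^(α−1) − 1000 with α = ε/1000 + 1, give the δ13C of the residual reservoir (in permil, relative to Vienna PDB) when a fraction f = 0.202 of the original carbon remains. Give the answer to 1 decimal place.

-11.0 permil

δ₀ = (0.01083090/0.01123720 − 1)×1000 = (0.963843 − 1)×1000 = -36.157 permil
α − 1 = ε/1000 = -0.0161
f^(α−1) = 0.202^(-0.0161) = 1.026086
δ_res = (-36.157 + 1000) × 1.026086 − 1000 = 988.986 − 1000 = -11.01 permil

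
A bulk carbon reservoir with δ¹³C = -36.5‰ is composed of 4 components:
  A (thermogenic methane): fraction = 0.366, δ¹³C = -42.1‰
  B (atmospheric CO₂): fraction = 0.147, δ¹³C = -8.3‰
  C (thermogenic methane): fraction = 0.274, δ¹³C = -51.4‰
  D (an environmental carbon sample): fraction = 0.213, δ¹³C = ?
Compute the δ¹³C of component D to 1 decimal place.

-27.2‰

Isotope mass balance: δ_bulk = Σ fᵢ·δᵢ.
-36.5 = 0.366×(-42.1) + 0.147×(-8.3) + 0.274×(-51.4) + 0.213×δ_D
0.213·δ_D = -36.5 − (-30.712) = -5.788
δ_D = -5.788 / 0.213 = -27.17‰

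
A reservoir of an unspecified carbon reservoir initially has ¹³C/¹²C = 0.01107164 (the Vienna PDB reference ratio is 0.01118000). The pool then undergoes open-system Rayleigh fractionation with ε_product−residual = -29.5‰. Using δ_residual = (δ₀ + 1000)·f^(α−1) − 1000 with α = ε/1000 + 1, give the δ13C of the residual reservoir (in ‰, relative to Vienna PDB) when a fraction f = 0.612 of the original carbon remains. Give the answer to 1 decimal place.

4.8‰

δ₀ = (0.01107164/0.01118000 − 1)×1000 = (0.990308 − 1)×1000 = -9.692‰
α − 1 = ε/1000 = -0.0295
f^(α−1) = 0.612^(-0.0295) = 1.014591
δ_res = (-9.692 + 1000) × 1.014591 − 1000 = 1004.757 − 1000 = 4.76‰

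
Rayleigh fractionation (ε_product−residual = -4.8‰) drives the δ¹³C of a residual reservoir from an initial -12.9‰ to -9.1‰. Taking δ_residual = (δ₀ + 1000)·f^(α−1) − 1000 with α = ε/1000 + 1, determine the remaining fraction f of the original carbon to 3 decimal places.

α − 1 = ε/1000 = -0.0048
(δ_res + 1000)/(δ₀ + 1000) = (-9.1 + 1000)/(-12.9 + 1000) = 990.9/987.1 = 1.003850
f = 1.003850^(1/-0.0048) = exp(ln(1.003850)/-0.0048) = exp(0.00384/-0.0048)
f = exp(-0.8005) = 0.4491

0.449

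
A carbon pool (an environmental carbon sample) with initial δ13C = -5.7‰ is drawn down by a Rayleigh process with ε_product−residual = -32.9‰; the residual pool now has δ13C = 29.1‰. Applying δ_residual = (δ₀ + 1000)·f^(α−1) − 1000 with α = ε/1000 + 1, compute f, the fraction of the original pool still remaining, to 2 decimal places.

0.35

α − 1 = ε/1000 = -0.0329
(δ_res + 1000)/(δ₀ + 1000) = (29.1 + 1000)/(-5.7 + 1000) = 1029.1/994.3 = 1.034999
f = 1.034999^(1/-0.0329) = exp(ln(1.034999)/-0.0329) = exp(0.03440/-0.0329)
f = exp(-1.0456) = 0.3515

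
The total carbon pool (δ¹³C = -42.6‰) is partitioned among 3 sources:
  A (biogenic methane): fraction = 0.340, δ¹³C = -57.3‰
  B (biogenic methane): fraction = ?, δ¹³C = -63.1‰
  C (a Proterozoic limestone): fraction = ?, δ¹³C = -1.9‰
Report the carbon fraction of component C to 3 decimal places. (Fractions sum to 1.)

Let f_C and f_B be the unknown fractions; fractions sum to 1 so f_C + f_B = 0.660.
Mass balance: Σ fᵢ·δᵢ = δ_bulk ⇒ f_C·(-1.9) + f_B·(-63.1) = -42.6 − (-19.482) = -23.118
Substitute f_B = 0.660 − f_C:
f_C·(-1.9 − -63.1) = -23.118 − 0.660×(-63.1) = 18.528
f_C = 18.528 / 61.2 = 0.3027

0.303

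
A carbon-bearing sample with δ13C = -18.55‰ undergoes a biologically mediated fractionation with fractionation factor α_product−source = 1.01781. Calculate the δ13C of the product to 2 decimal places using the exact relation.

-1.07‰

δ_product = (δ_source + 1000)·α − 1000
δ_product = (-18.55 + 1000) × 1.01781 − 1000
δ_product = 998.930 − 1000 = -1.070‰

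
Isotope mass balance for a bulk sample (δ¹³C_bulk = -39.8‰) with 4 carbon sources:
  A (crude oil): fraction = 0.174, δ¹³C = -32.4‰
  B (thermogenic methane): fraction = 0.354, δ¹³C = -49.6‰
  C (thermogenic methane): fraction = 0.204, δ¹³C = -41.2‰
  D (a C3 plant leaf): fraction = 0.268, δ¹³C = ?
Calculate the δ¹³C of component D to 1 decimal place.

Isotope mass balance: δ_bulk = Σ fᵢ·δᵢ.
-39.8 = 0.174×(-32.4) + 0.354×(-49.6) + 0.204×(-41.2) + 0.268×δ_D
0.268·δ_D = -39.8 − (-31.601) = -8.199
δ_D = -8.199 / 0.268 = -30.59‰

-30.6‰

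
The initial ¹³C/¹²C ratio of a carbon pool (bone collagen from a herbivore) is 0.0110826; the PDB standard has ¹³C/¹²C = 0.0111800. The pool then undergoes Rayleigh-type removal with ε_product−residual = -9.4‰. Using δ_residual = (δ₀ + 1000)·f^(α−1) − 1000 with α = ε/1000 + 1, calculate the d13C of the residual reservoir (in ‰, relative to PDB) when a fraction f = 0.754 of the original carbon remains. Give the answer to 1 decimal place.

δ₀ = (0.0110826/0.0111800 − 1)×1000 = (0.991288 − 1)×1000 = -8.712‰
α − 1 = ε/1000 = -0.0094
f^(α−1) = 0.754^(-0.0094) = 1.002658
δ_res = (-8.712 + 1000) × 1.002658 − 1000 = 993.923 − 1000 = -6.08‰

-6.1‰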